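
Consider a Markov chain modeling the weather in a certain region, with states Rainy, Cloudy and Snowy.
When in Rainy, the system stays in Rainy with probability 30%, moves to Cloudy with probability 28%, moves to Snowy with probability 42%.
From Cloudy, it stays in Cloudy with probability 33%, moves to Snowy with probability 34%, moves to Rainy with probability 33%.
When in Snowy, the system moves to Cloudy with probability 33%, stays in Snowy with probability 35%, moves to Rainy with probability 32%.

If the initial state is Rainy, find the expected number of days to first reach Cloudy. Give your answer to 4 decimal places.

3.3375

Let t(s) be the expected number of days to first reach Cloudy from state s, with t(Cloudy) = 0. Conditioning on the first day:
t(Rainy) = 1 + 0.3·t(Rainy) + 0.42·t(Snowy)
t(Snowy) = 1 + 0.32·t(Rainy) + 0.35·t(Snowy)
Solving: t(Rainy) = 3.3375, t(Snowy) = 3.1815.
Expected days from Rainy to Cloudy: 3.3375.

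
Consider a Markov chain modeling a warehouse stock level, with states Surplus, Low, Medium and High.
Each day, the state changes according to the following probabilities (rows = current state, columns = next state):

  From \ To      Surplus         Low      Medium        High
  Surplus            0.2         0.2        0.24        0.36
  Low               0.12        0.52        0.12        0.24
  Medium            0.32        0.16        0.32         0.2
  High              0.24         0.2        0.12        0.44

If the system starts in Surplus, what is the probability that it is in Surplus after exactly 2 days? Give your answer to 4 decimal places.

Propagate the distribution vector 2 days from Surplus.
After 0 days: (1.0000, 0.0000, 0.0000, 0.0000)
After 1 day: (0.2000, 0.2000, 0.2400, 0.3600)
After 2 days: (0.2272, 0.2544, 0.1920, 0.3264)
P(in Surplus after 2 days) = 0.2272

0.2272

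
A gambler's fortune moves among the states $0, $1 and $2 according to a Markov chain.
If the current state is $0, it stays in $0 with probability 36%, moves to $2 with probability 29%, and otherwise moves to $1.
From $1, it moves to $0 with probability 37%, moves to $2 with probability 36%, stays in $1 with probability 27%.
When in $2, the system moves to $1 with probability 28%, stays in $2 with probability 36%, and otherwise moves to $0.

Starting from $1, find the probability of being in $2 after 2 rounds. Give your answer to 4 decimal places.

Sum over the intermediate state after 1 round:
P = P($1→$0)·P($0→$2) + P($1→$1)·P($1→$2) + P($1→$2)·P($2→$2)
  = 0.37×0.29 + 0.27×0.36 + 0.36×0.36
  = 0.1073 + 0.0972 + 0.1296 = 0.3341

0.3341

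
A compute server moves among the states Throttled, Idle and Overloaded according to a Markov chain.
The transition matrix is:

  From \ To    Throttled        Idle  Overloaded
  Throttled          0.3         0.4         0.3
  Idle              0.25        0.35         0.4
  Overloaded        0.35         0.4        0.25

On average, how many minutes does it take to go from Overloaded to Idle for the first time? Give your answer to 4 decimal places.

2.5000

Let t(s) be the expected number of minutes to first reach Idle from state s, with t(Idle) = 0. Conditioning on the first minute:
t(Throttled) = 1 + 0.3·t(Throttled) + 0.3·t(Overloaded)
t(Overloaded) = 1 + 0.35·t(Throttled) + 0.25·t(Overloaded)
Solving: t(Throttled) = 2.5000, t(Overloaded) = 2.5000.
Expected minutes from Overloaded to Idle: 2.5000.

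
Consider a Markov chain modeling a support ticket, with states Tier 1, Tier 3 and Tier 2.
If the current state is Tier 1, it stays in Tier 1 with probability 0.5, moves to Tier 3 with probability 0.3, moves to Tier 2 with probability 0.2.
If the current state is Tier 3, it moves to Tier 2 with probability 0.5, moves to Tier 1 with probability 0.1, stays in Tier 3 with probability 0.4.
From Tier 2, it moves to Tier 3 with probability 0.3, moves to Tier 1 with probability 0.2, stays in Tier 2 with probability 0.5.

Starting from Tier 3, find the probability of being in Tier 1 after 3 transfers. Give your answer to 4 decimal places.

0.2230

Propagate the distribution vector 3 transfers from Tier 3.
After 0 transfers: (0.0000, 1.0000, 0.0000)
After 1 transfer: (0.1000, 0.4000, 0.5000)
After 2 transfers: (0.1900, 0.3400, 0.4700)
After 3 transfers: (0.2230, 0.3340, 0.4430)
P(in Tier 1 after 3 transfers) = 0.2230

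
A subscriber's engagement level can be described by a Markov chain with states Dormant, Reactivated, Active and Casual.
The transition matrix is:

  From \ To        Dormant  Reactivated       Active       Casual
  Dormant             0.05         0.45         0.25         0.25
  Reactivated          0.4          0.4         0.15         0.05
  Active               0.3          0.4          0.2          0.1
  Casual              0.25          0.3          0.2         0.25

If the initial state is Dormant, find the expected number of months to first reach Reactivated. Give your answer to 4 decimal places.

2.4616

Let t(s) be the expected number of months to first reach Reactivated from state s, with t(Reactivated) = 0. Conditioning on the first month:
t(Dormant) = 1 + 0.05·t(Dormant) + 0.25·t(Active) + 0.25·t(Casual)
t(Active) = 1 + 0.3·t(Dormant) + 0.2·t(Active) + 0.1·t(Casual)
t(Casual) = 1 + 0.25·t(Dormant) + 0.2·t(Active) + 0.25·t(Casual)
Solving: t(Dormant) = 2.4616, t(Active) = 2.5266, t(Casual) = 2.8276.
Expected months from Dormant to Reactivated: 2.4616.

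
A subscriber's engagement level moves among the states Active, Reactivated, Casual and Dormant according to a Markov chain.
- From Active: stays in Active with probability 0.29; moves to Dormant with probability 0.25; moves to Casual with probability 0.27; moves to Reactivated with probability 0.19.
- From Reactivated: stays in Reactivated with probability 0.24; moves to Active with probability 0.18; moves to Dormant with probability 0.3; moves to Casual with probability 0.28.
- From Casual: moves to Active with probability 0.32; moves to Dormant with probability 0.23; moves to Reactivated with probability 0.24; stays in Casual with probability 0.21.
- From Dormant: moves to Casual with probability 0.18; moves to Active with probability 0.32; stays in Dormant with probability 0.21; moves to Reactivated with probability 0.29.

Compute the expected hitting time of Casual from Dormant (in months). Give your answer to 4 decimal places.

4.3499

Let t(s) be the expected number of months to first reach Casual from state s, with t(Casual) = 0. Conditioning on the first month:
t(Active) = 1 + 0.29·t(Active) + 0.19·t(Reactivated) + 0.25·t(Dormant)
t(Reactivated) = 1 + 0.18·t(Active) + 0.24·t(Reactivated) + 0.3·t(Dormant)
t(Dormant) = 1 + 0.32·t(Active) + 0.29·t(Reactivated) + 0.21·t(Dormant)
Solving: t(Active) = 4.0056, t(Reactivated) = 3.9816, t(Dormant) = 4.3499.
Expected months from Dormant to Casual: 4.3499.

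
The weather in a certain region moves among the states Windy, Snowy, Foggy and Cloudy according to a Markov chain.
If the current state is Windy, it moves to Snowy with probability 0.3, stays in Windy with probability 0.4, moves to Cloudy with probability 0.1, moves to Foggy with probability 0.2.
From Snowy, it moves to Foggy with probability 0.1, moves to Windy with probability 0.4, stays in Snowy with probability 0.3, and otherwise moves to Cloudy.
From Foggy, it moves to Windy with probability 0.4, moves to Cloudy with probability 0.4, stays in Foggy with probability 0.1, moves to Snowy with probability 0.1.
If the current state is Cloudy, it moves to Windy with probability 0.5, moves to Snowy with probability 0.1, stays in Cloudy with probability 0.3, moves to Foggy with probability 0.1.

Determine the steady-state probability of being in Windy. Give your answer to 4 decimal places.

Let the stationary distribution be π with π = πP and π_1 + π_2 + π_3 + π_4 = 1.
π_1 = 0.4·π_1 + 0.4·π_2 + 0.4·π_3 + 0.5·π_4
π_2 = 0.3·π_1 + 0.3·π_2 + 0.1·π_3 + 0.1·π_4
π_3 = 0.2·π_1 + 0.1·π_2 + 0.1·π_3 + 0.1·π_4
Solving with the normalization constraint gives π = (0.4207, 0.2302, 0.1421, 0.2070).
So the stationary probability of Windy is 0.4207.

0.4207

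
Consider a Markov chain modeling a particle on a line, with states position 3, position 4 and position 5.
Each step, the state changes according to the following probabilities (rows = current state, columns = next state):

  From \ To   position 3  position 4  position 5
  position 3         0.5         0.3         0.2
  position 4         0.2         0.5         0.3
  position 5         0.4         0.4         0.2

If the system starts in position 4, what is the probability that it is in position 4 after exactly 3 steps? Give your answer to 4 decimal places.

Propagate the distribution vector 3 steps from position 4.
After 0 steps: (0.0000, 1.0000, 0.0000)
After 1 step: (0.2000, 0.5000, 0.3000)
After 2 steps: (0.3200, 0.4300, 0.2500)
After 3 steps: (0.3460, 0.4110, 0.2430)
P(in position 4 after 3 steps) = 0.4110

0.4110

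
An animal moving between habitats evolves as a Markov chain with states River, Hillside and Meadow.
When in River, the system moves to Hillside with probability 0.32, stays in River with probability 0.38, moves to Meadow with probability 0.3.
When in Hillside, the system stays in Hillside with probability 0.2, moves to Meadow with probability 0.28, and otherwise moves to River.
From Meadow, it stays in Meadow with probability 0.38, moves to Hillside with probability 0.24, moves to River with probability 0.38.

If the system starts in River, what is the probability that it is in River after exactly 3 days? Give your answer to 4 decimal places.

0.4161

Propagate the distribution vector 3 days from River.
After 0 days: (1.0000, 0.0000, 0.0000)
After 1 day: (0.3800, 0.3200, 0.3000)
After 2 days: (0.4248, 0.2576, 0.3176)
After 3 days: (0.4161, 0.2637, 0.3203)
P(in River after 3 days) = 0.4161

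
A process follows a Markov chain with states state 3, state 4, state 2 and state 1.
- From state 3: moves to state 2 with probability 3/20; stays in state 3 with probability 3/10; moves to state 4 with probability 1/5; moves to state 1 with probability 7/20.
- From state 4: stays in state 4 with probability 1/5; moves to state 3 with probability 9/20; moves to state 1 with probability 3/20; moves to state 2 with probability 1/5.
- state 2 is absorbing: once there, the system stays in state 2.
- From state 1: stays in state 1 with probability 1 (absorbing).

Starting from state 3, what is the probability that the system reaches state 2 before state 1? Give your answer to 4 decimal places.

Let h(s) be the probability of absorption at state 2 starting from transient state s. Then h(state 2) = 1 and h(state 1) = 0. By first-step analysis:
h(state 3) = 0.3·h(state 3) + 0.2·h(state 4) + 0.15·1 + 0.35·0
h(state 4) = 0.45·h(state 3) + 0.2·h(state 4) + 0.2·1 + 0.15·0
Solving: h(state 3) = 0.3404, h(state 4) = 0.4415.
Starting from state 3, the probability is 0.3404.

0.3404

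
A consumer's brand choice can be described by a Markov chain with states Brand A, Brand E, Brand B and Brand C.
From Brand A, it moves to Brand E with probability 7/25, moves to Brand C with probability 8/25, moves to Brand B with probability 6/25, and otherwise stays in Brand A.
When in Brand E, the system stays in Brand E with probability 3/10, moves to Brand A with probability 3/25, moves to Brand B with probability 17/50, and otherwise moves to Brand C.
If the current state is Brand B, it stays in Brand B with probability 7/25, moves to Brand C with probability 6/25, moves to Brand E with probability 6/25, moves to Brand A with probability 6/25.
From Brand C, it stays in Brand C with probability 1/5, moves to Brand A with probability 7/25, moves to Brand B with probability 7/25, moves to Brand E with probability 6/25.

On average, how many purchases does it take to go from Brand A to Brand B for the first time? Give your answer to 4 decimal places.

Let t(s) be the expected number of purchases to first reach Brand B from state s, with t(Brand B) = 0. Conditioning on the first purchase:
t(Brand A) = 1 + 0.16·t(Brand A) + 0.28·t(Brand E) + 0.32·t(Brand C)
t(Brand E) = 1 + 0.12·t(Brand A) + 0.3·t(Brand E) + 0.24·t(Brand C)
t(Brand C) = 1 + 0.28·t(Brand A) + 0.24·t(Brand E) + 0.2·t(Brand C)
Solving: t(Brand A) = 3.5955, t(Brand E) = 3.2380, t(Brand C) = 3.4798.
Expected purchases from Brand A to Brand B: 3.5955.

3.5955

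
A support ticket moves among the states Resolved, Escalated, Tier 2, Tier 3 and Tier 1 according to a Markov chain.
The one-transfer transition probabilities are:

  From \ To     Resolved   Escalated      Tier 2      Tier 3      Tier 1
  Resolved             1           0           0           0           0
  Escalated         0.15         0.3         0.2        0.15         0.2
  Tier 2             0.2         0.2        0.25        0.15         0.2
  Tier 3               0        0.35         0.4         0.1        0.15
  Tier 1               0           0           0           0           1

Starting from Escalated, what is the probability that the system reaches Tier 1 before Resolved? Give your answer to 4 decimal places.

Let h(s) be the probability of absorption at Tier 1 starting from transient state s. Then h(Tier 1) = 1 and h(Resolved) = 0. By first-step analysis:
h(Escalated) = 0.15·0 + 0.3·h(Escalated) + 0.2·h(Tier 2) + 0.15·h(Tier 3) + 0.2·1
h(Tier 2) = 0.2·0 + 0.2·h(Escalated) + 0.25·h(Tier 2) + 0.15·h(Tier 3) + 0.2·1
h(Tier 3) = 0.35·h(Escalated) + 0.4·h(Tier 2) + 0.1·h(Tier 3) + 0.15·1
Solving: h(Escalated) = 0.5784, h(Tier 2) = 0.5479, h(Tier 3) = 0.6351.
Starting from Escalated, the probability is 0.5784.

0.5784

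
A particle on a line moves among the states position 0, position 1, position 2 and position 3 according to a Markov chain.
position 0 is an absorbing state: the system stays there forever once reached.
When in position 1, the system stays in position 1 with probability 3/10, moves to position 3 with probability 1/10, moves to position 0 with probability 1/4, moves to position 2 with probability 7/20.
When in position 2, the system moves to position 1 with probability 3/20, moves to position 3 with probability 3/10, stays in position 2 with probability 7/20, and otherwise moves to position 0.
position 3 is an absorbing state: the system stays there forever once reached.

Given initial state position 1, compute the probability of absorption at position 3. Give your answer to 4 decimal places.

0.4224

Let h(s) be the probability of absorption at position 3 starting from transient state s. Then h(position 3) = 1 and h(position 0) = 0. By first-step analysis:
h(position 1) = 0.25·0 + 0.3·h(position 1) + 0.35·h(position 2) + 0.1·1
h(position 2) = 0.2·0 + 0.15·h(position 1) + 0.35·h(position 2) + 0.3·1
Solving: h(position 1) = 0.4224, h(position 2) = 0.5590.
Starting from position 1, the probability is 0.4224.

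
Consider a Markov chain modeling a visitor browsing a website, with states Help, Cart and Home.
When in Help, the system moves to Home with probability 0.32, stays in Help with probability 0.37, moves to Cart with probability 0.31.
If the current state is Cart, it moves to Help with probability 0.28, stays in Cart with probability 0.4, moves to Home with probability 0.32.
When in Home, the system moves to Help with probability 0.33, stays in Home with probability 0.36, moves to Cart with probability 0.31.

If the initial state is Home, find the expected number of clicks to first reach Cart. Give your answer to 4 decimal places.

3.2258

Let t(s) be the expected number of clicks to first reach Cart from state s, with t(Cart) = 0. Conditioning on the first click:
t(Help) = 1 + 0.37·t(Help) + 0.32·t(Home)
t(Home) = 1 + 0.33·t(Help) + 0.36·t(Home)
Solving: t(Help) = 3.2258, t(Home) = 3.2258.
Expected clicks from Home to Cart: 3.2258.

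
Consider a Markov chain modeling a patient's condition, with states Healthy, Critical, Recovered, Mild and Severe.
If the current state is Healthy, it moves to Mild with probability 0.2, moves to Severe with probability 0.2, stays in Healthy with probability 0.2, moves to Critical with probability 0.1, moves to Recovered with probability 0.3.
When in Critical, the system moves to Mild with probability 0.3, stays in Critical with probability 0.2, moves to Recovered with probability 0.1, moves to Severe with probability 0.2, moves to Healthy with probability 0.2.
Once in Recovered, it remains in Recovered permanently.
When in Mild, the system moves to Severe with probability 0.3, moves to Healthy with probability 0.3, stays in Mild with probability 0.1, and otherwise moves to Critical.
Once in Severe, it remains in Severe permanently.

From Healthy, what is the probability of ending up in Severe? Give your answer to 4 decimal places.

0.5108

Let h(s) be the probability of absorption at Severe starting from transient state s. Then h(Severe) = 1 and h(Recovered) = 0. By first-step analysis:
h(Healthy) = 0.2·h(Healthy) + 0.1·h(Critical) + 0.3·0 + 0.2·h(Mild) + 0.2·1
h(Critical) = 0.2·h(Healthy) + 0.2·h(Critical) + 0.1·0 + 0.3·h(Mild) + 0.2·1
h(Mild) = 0.3·h(Healthy) + 0.3·h(Critical) + 0.1·h(Mild) + 0.3·1
Solving: h(Healthy) = 0.5108, h(Critical) = 0.6475, h(Mild) = 0.7194.
Starting from Healthy, the probability is 0.5108.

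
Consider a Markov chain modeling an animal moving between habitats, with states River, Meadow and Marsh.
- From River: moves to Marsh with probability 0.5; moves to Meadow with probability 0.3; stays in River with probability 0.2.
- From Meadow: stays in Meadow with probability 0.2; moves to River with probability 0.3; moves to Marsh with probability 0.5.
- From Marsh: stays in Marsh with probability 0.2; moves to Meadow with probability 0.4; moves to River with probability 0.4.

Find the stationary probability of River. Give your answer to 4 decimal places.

0.3077

Let the stationary distribution be π with π = πP and π_1 + π_2 + π_3 = 1.
π_1 = 0.2·π_1 + 0.3·π_2 + 0.4·π_3
π_2 = 0.3·π_1 + 0.2·π_2 + 0.4·π_3
Solving with the normalization constraint gives π = (0.3077, 0.3077, 0.3846).
So the stationary probability of River is 0.3077.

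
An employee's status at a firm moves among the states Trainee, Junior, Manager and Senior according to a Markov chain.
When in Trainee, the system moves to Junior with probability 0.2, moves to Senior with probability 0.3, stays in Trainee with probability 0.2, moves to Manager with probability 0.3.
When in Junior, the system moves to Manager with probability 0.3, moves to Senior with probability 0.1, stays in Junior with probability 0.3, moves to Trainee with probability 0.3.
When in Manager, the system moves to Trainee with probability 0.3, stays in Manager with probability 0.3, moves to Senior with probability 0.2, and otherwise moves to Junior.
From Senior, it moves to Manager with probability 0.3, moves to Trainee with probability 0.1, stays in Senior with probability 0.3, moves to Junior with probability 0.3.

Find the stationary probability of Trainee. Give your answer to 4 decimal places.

Let the stationary distribution be π with π = πP and π_1 + π_2 + π_3 + π_4 = 1.
π_1 = 0.2·π_1 + 0.3·π_2 + 0.3·π_3 + 0.1·π_4
π_2 = 0.2·π_1 + 0.3·π_2 + 0.2·π_3 + 0.3·π_4
π_3 = 0.3·π_1 + 0.3·π_2 + 0.3·π_3 + 0.3·π_4
Solving with the normalization constraint gives π = (0.2326, 0.2467, 0.3000, 0.2207).
So the stationary probability of Trainee is 0.2326.

0.2326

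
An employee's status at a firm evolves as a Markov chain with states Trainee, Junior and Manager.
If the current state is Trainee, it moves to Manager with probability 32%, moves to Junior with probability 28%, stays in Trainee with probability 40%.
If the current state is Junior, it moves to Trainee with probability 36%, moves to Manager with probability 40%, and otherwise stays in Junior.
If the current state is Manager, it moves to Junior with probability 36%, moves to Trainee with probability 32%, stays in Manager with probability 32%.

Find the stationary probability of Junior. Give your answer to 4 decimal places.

0.2957

Let the stationary distribution be π with π = πP and π_1 + π_2 + π_3 = 1.
π_1 = 0.4·π_1 + 0.36·π_2 + 0.32·π_3
π_2 = 0.28·π_1 + 0.24·π_2 + 0.36·π_3
Solving with the normalization constraint gives π = (0.3607, 0.2957, 0.3437).
So the stationary probability of Junior is 0.2957.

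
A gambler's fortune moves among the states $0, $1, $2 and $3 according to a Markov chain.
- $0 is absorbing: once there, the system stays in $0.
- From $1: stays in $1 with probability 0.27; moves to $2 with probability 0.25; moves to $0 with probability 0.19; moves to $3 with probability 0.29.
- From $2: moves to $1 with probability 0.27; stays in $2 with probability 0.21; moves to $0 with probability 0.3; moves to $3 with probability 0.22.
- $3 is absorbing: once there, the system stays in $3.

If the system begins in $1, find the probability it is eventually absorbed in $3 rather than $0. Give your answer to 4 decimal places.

Let h(s) be the probability of absorption at $3 starting from transient state s. Then h($3) = 1 and h($0) = 0. By first-step analysis:
h($1) = 0.19·0 + 0.27·h($1) + 0.25·h($2) + 0.29·1
h($2) = 0.3·0 + 0.27·h($1) + 0.21·h($2) + 0.22·1
Solving: h($1) = 0.5579, h($2) = 0.4692.
Starting from $1, the probability is 0.5579.

0.5579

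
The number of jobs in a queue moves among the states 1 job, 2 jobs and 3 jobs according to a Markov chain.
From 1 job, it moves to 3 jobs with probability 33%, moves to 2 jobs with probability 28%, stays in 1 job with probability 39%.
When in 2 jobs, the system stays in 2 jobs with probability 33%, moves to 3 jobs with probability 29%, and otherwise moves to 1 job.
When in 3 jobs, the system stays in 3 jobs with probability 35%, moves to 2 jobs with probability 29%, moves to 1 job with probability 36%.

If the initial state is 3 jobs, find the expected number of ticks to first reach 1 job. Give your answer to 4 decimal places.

Let t(s) be the expected number of ticks to first reach 1 job from state s, with t(1 job) = 0. Conditioning on the first tick:
t(2 jobs) = 1 + 0.33·t(2 jobs) + 0.29·t(3 jobs)
t(3 jobs) = 1 + 0.29·t(2 jobs) + 0.35·t(3 jobs)
Solving: t(2 jobs) = 2.6750, t(3 jobs) = 2.7319.
Expected ticks from 3 jobs to 1 job: 2.7319.

2.7319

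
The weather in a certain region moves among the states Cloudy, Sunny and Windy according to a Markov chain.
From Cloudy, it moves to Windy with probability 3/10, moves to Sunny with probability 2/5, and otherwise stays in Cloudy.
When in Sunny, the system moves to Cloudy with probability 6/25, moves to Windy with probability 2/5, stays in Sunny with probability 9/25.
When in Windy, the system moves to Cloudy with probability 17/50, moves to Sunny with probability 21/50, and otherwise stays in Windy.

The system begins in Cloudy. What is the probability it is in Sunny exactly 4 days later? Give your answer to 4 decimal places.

Propagate the distribution vector 4 days from Cloudy.
After 0 days: (1.0000, 0.0000, 0.0000)
After 1 day: (0.3000, 0.4000, 0.3000)
After 2 days: (0.2880, 0.3900, 0.3220)
After 3 days: (0.2895, 0.3908, 0.3197)
After 4 days: (0.2893, 0.3908, 0.3199)
P(in Sunny after 4 days) = 0.3908

0.3908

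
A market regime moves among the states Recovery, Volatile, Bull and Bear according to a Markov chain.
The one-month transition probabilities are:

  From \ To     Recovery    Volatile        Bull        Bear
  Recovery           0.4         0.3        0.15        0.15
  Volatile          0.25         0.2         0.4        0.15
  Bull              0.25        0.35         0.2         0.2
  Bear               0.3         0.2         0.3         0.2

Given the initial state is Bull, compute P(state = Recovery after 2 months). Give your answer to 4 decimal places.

Propagate the distribution vector 2 months from Bull.
After 0 months: (0.0000, 0.0000, 1.0000, 0.0000)
After 1 month: (0.2500, 0.3500, 0.2000, 0.2000)
After 2 months: (0.2975, 0.2550, 0.2775, 0.1700)
P(in Recovery after 2 months) = 0.2975

0.2975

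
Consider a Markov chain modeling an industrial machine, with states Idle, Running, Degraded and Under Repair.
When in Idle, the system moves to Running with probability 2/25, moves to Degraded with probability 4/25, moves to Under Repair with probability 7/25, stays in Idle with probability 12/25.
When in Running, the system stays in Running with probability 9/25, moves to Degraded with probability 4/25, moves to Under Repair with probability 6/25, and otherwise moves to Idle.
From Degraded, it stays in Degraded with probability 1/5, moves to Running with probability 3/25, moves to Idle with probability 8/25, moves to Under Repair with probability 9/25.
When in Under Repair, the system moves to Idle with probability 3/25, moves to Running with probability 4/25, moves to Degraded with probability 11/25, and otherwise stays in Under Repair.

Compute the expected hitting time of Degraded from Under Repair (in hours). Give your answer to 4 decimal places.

3.0456

Let t(s) be the expected number of hours to first reach Degraded from state s, with t(Degraded) = 0. Conditioning on the first hour:
t(Idle) = 1 + 0.48·t(Idle) + 0.08·t(Running) + 0.28·t(Under Repair)
t(Running) = 1 + 0.24·t(Idle) + 0.36·t(Running) + 0.24·t(Under Repair)
t(Under Repair) = 1 + 0.12·t(Idle) + 0.16·t(Running) + 0.28·t(Under Repair)
Solving: t(Idle) = 4.2227, t(Running) = 4.2881, t(Under Repair) = 3.0456.
Expected hours from Under Repair to Degraded: 3.0456.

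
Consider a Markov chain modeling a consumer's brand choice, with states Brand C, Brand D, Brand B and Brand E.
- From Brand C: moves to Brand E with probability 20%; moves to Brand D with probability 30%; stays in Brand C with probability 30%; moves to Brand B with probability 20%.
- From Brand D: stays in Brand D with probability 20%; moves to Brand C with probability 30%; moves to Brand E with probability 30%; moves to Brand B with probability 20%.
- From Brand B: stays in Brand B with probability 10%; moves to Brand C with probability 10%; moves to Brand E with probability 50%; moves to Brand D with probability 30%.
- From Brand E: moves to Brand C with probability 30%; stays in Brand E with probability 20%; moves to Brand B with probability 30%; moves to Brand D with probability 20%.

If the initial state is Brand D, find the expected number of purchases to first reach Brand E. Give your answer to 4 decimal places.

Let t(s) be the expected number of purchases to first reach Brand E from state s, with t(Brand E) = 0. Conditioning on the first purchase:
t(Brand C) = 1 + 0.3·t(Brand C) + 0.3·t(Brand D) + 0.2·t(Brand B)
t(Brand D) = 1 + 0.3·t(Brand C) + 0.2·t(Brand D) + 0.2·t(Brand B)
t(Brand B) = 1 + 0.1·t(Brand C) + 0.3·t(Brand D) + 0.1·t(Brand B)
Solving: t(Brand C) = 3.5484, t(Brand D) = 3.2258, t(Brand B) = 2.5806.
Expected purchases from Brand D to Brand E: 3.2258.

3.2258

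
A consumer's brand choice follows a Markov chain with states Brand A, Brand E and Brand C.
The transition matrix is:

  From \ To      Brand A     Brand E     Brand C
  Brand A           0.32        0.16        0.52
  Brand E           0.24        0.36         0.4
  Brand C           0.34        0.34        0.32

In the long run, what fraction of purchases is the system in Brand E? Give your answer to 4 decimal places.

0.2910

Let the stationary distribution be π with π = πP and π_1 + π_2 + π_3 = 1.
π_1 = 0.32·π_1 + 0.24·π_2 + 0.34·π_3
π_2 = 0.16·π_1 + 0.36·π_2 + 0.34·π_3
Solving with the normalization constraint gives π = (0.3048, 0.2910, 0.4042).
So the stationary probability of Brand E is 0.2910.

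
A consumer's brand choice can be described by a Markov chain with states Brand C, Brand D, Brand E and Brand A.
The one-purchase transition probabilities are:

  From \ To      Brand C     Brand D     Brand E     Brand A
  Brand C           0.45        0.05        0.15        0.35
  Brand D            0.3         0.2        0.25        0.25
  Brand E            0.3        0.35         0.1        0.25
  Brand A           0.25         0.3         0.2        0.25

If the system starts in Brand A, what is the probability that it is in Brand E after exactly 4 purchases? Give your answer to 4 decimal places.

0.1759

Propagate the distribution vector 4 purchases from Brand A.
After 0 purchases: (0.0000, 0.0000, 0.0000, 1.0000)
After 1 purchase: (0.2500, 0.3000, 0.2000, 0.2500)
After 2 purchases: (0.3250, 0.2175, 0.1825, 0.2750)
After 3 purchases: (0.3350, 0.2061, 0.1764, 0.2825)
After 4 purchases: (0.3361, 0.2045, 0.1759, 0.2835)
P(in Brand E after 4 purchases) = 0.1759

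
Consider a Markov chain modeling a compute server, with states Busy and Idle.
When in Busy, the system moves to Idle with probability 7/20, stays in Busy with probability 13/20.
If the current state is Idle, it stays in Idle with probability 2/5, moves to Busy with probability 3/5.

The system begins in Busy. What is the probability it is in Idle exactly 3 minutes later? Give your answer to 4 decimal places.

0.3684

Propagate the distribution vector 3 minutes from Busy.
After 0 minutes: (1.0000, 0.0000)
After 1 minute: (0.6500, 0.3500)
After 2 minutes: (0.6325, 0.3675)
After 3 minutes: (0.6316, 0.3684)
P(in Idle after 3 minutes) = 0.3684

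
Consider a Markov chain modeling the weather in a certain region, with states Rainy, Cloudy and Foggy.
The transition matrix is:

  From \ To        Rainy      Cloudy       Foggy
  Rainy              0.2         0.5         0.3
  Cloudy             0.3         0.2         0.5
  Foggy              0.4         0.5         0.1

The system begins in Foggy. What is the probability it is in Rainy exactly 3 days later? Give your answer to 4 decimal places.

Propagate the distribution vector 3 days from Foggy.
After 0 days: (0.0000, 0.0000, 1.0000)
After 1 day: (0.4000, 0.5000, 0.1000)
After 2 days: (0.2700, 0.3500, 0.3800)
After 3 days: (0.3110, 0.3950, 0.2940)
P(in Rainy after 3 days) = 0.3110

0.3110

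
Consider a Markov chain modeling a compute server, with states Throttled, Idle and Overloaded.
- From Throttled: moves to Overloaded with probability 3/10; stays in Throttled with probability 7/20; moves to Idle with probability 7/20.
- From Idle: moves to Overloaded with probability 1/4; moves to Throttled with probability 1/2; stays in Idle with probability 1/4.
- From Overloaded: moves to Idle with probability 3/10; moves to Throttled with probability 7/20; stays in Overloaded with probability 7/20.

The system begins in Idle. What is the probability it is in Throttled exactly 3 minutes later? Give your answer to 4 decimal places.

0.3969

Propagate the distribution vector 3 minutes from Idle.
After 0 minutes: (0.0000, 1.0000, 0.0000)
After 1 minute: (0.5000, 0.2500, 0.2500)
After 2 minutes: (0.3875, 0.3125, 0.3000)
After 3 minutes: (0.3969, 0.3038, 0.2994)
P(in Throttled after 3 minutes) = 0.3969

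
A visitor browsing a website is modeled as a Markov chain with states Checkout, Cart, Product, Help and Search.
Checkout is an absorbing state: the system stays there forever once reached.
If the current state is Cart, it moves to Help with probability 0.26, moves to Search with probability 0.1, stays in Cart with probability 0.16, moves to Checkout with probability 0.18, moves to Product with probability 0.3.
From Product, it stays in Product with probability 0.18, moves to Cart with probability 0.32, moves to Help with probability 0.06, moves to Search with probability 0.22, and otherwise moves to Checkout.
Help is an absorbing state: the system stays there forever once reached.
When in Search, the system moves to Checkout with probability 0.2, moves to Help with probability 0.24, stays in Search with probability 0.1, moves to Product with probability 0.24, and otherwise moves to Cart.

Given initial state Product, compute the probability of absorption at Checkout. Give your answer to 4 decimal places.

Let h(s) be the probability of absorption at Checkout starting from transient state s. Then h(Checkout) = 1 and h(Help) = 0. By first-step analysis:
h(Cart) = 0.18·1 + 0.16·h(Cart) + 0.3·h(Product) + 0.26·0 + 0.1·h(Search)
h(Product) = 0.22·1 + 0.32·h(Cart) + 0.18·h(Product) + 0.06·0 + 0.22·h(Search)
h(Search) = 0.2·1 + 0.22·h(Cart) + 0.24·h(Product) + 0.24·0 + 0.1·h(Search)
Solving: h(Cart) = 0.4847, h(Product) = 0.5912, h(Search) = 0.4984.
Starting from Product, the probability is 0.5912.

0.5912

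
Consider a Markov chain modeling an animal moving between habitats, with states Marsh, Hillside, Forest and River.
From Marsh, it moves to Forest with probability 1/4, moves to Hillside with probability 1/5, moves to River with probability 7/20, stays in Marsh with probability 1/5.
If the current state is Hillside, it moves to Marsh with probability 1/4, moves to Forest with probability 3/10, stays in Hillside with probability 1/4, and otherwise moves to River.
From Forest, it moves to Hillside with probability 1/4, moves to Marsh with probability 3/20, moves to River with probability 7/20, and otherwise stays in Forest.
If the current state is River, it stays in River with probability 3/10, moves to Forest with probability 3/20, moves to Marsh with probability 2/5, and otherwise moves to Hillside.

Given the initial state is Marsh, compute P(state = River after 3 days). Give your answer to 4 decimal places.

0.3041

Propagate the distribution vector 3 days from Marsh.
After 0 days: (1.0000, 0.0000, 0.0000, 0.0000)
After 1 day: (0.2000, 0.2000, 0.2500, 0.3500)
After 2 days: (0.2675, 0.2050, 0.2250, 0.3025)
After 3 days: (0.2595, 0.2064, 0.2300, 0.3041)
P(in River after 3 days) = 0.3041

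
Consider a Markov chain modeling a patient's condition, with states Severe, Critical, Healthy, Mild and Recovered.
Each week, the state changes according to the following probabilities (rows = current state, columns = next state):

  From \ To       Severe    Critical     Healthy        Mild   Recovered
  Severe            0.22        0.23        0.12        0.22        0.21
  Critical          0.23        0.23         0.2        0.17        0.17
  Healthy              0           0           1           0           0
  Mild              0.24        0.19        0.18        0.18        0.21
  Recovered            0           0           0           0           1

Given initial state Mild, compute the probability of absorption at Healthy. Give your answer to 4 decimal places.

0.4576

Let h(s) be the probability of absorption at Healthy starting from transient state s. Then h(Healthy) = 1 and h(Recovered) = 0. By first-step analysis:
h(Severe) = 0.22·h(Severe) + 0.23·h(Critical) + 0.12·1 + 0.22·h(Mild) + 0.21·0
h(Critical) = 0.23·h(Severe) + 0.23·h(Critical) + 0.2·1 + 0.17·h(Mild) + 0.17·0
h(Mild) = 0.24·h(Severe) + 0.19·h(Critical) + 0.18·1 + 0.18·h(Mild) + 0.21·0
Solving: h(Severe) = 0.4269, h(Critical) = 0.4883, h(Mild) = 0.4576.
Starting from Mild, the probability is 0.4576.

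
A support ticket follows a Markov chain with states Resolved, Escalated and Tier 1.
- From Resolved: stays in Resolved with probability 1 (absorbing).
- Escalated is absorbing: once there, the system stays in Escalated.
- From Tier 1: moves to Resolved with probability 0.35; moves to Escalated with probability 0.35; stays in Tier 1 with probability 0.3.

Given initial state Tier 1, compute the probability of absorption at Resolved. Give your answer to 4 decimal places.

0.5000

Let h(s) be the probability of absorption at Resolved starting from transient state s. Then h(Resolved) = 1 and h(Escalated) = 0. By first-step analysis:
h(Tier 1) = 0.35·1 + 0.35·0 + 0.3·h(Tier 1)
Solving: h(Tier 1) = 0.5000.
Starting from Tier 1, the probability is 0.5000.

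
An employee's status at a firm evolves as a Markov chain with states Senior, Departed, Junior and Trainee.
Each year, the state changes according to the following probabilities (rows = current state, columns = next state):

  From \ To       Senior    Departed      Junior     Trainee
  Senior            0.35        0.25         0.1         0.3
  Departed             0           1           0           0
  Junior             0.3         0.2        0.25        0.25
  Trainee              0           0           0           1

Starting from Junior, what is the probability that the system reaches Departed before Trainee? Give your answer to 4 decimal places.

Let h(s) be the probability of absorption at Departed starting from transient state s. Then h(Departed) = 1 and h(Trainee) = 0. By first-step analysis:
h(Senior) = 0.35·h(Senior) + 0.25·1 + 0.1·h(Junior) + 0.3·0
h(Junior) = 0.3·h(Senior) + 0.2·1 + 0.25·h(Junior) + 0.25·0
Solving: h(Senior) = 0.4536, h(Junior) = 0.4481.
Starting from Junior, the probability is 0.4481.

0.4481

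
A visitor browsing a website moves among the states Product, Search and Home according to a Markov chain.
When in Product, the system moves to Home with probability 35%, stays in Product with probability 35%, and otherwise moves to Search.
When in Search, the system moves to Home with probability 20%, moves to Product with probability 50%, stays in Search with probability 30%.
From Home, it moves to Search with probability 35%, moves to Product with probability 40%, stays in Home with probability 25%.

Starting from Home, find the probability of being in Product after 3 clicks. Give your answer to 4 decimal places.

0.4105

Propagate the distribution vector 3 clicks from Home.
After 0 clicks: (0.0000, 0.0000, 1.0000)
After 1 click: (0.4000, 0.3500, 0.2500)
After 2 clicks: (0.4150, 0.3125, 0.2725)
After 3 clicks: (0.4105, 0.3136, 0.2759)
P(in Product after 3 clicks) = 0.4105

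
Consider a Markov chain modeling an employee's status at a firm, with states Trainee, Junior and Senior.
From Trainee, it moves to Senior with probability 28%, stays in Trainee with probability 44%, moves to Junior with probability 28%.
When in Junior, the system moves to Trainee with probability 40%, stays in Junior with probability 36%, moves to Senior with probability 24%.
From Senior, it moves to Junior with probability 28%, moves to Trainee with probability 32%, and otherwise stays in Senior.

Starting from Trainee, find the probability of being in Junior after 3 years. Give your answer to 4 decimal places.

0.3042

Propagate the distribution vector 3 years from Trainee.
After 0 years: (1.0000, 0.0000, 0.0000)
After 1 year: (0.4400, 0.2800, 0.2800)
After 2 years: (0.3952, 0.3024, 0.3024)
After 3 years: (0.3916, 0.3042, 0.3042)
P(in Junior after 3 years) = 0.3042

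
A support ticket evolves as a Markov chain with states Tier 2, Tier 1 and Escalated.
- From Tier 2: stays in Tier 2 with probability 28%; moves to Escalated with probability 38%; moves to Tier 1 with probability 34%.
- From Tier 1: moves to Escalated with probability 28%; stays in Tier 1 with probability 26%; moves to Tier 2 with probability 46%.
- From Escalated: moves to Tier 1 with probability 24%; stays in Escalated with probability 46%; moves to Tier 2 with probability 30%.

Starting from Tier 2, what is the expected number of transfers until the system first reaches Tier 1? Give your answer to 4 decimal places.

Let t(s) be the expected number of transfers to first reach Tier 1 from state s, with t(Tier 1) = 0. Conditioning on the first transfer:
t(Tier 2) = 1 + 0.28·t(Tier 2) + 0.38·t(Escalated)
t(Escalated) = 1 + 0.3·t(Tier 2) + 0.46·t(Escalated)
Solving: t(Tier 2) = 3.3479, t(Escalated) = 3.7118.
Expected transfers from Tier 2 to Tier 1: 3.3479.

3.3479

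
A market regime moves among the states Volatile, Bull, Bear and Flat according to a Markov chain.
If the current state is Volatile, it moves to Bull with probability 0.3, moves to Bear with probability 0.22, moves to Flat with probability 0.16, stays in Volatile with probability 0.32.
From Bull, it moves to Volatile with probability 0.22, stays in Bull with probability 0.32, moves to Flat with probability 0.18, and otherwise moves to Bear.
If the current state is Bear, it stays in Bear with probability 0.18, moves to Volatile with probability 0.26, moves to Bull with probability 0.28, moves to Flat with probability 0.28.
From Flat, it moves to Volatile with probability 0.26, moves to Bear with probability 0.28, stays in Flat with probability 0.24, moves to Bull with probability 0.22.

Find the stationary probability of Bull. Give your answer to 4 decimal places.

Let the stationary distribution be π with π = πP and π_1 + π_2 + π_3 + π_4 = 1.
π_1 = 0.32·π_1 + 0.22·π_2 + 0.26·π_3 + 0.26·π_4
π_2 = 0.3·π_1 + 0.32·π_2 + 0.28·π_3 + 0.22·π_4
π_3 = 0.22·π_1 + 0.28·π_2 + 0.18·π_3 + 0.28·π_4
Solving with the normalization constraint gives π = (0.2645, 0.2840, 0.2401, 0.2114).
So the stationary probability of Bull is 0.2840.

0.2840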